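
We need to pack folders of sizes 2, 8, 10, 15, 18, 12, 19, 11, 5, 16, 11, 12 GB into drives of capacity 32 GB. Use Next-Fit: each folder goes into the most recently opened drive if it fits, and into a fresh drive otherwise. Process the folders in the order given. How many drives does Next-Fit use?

Put 2 GB in drive 1; 30 GB remain.
Put 8 GB in drive 1; 22 GB remain.
Put 10 GB in drive 1; 12 GB remain.
Put 15 GB in drive 2; 17 GB remain.
Put 18 GB in drive 3; 14 GB remain.
Put 12 GB in drive 3; 2 GB remain.
Put 19 GB in drive 4; 13 GB remain.
Put 11 GB in drive 4; 2 GB remain.
Put 5 GB in drive 5; 27 GB remain.
Put 16 GB in drive 5; 11 GB remain.
Put 11 GB in drive 5; 0 GB remain.
Put 12 GB in drive 6; 20 GB remain.

6 drives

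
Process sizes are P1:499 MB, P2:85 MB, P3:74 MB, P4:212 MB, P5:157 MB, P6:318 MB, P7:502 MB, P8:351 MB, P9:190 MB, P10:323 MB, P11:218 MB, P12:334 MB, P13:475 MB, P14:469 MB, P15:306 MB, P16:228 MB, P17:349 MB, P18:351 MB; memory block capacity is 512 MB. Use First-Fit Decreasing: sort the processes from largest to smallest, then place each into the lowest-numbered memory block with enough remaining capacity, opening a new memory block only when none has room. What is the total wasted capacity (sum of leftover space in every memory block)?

Sorted descending: 502, 499, 475, 469, 351, 351, 349, 334, 323, 318, 306, 228, 218, 212, 190, 157, 85, 74.
Put 502 MB in memory block 1; 10 MB remain.
Put 499 MB in memory block 2; 13 MB remain.
Put 475 MB in memory block 3; 37 MB remain.
Put 469 MB in memory block 4; 43 MB remain.
Put 351 MB in memory block 5; 161 MB remain.
Put 351 MB in memory block 6; 161 MB remain.
Put 349 MB in memory block 7; 163 MB remain.
Put 334 MB in memory block 8; 178 MB remain.
Put 323 MB in memory block 9; 189 MB remain.
Put 318 MB in memory block 10; 194 MB remain.
Put 306 MB in memory block 11; 206 MB remain.
Put 228 MB in memory block 12; 284 MB remain.
Put 218 MB in memory block 12; 66 MB remain.
Put 212 MB in memory block 13; 300 MB remain.
Put 190 MB in memory block 10; 4 MB remain.
Put 157 MB in memory block 5; 4 MB remain.
Put 85 MB in memory block 6; 76 MB remain.
Put 74 MB in memory block 6; 2 MB remain.
13 memory blocks × 512 MB = 6656 MB; used 5441 MB; unused 1215 MB.

1215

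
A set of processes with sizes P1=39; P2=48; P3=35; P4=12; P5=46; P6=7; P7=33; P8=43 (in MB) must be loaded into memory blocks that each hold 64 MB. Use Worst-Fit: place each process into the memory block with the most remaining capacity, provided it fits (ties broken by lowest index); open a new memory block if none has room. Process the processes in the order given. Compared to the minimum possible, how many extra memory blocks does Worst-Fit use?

0

Worst-Fit: [39,7] [48] [35,12] [46] [33] [43] → 6 memory blocks.
6 processes exceed 32 MB (half the capacity), and no two of those can share a memory block, so at least 6 memory blocks are needed.
So 6 is already optimal.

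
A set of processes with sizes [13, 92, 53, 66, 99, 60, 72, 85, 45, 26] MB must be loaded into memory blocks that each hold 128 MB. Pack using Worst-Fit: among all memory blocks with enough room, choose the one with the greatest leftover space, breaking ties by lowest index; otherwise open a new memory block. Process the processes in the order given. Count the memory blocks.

6 memory blocks

Put 13 MB in memory block 1; 115 MB remain.
Put 92 MB in memory block 1; 23 MB remain.
Put 53 MB in memory block 2; 75 MB remain.
Put 66 MB in memory block 2; 9 MB remain.
Put 99 MB in memory block 3; 29 MB remain.
Put 60 MB in memory block 4; 68 MB remain.
Put 72 MB in memory block 5; 56 MB remain.
Put 85 MB in memory block 6; 43 MB remain.
Put 45 MB in memory block 4; 23 MB remain.
Put 26 MB in memory block 5; 30 MB remain.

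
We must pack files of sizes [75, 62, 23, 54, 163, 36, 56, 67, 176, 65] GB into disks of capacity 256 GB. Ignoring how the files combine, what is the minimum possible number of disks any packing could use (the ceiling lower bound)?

4

Total size = 75 + 62 + 23 + 54 + 163 + 36 + 56 + 67 + 176 + 65 = 777 GB.
⌈777 / 256⌉ = 4.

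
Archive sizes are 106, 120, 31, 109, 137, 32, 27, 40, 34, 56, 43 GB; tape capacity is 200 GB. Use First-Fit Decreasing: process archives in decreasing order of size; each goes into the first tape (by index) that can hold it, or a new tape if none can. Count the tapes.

Sorted descending: 137, 120, 109, 106, 56, 43, 40, 34, 32, 31, 27.
tape 1: place 137 GB, 63 GB left
tape 2: place 120 GB, 80 GB left
tape 3: place 109 GB, 91 GB left
tape 4: place 106 GB, 94 GB left
tape 1: place 56 GB, 7 GB left
tape 2: place 43 GB, 37 GB left
tape 3: place 40 GB, 51 GB left
tape 2: place 34 GB, 3 GB left
tape 3: place 32 GB, 19 GB left
tape 4: place 31 GB, 63 GB left
tape 4: place 27 GB, 36 GB left

4 tapes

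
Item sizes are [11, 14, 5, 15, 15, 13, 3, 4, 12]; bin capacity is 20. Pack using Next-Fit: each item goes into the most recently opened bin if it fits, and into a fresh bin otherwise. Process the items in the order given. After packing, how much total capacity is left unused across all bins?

28

Put 11 in bin 1; 9 remain.
Put 14 in bin 2; 6 remain.
Put 5 in bin 2; 1 remain.
Put 15 in bin 3; 5 remain.
Put 15 in bin 4; 5 remain.
Put 13 in bin 5; 7 remain.
Put 3 in bin 5; 4 remain.
Put 4 in bin 5; 0 remain.
Put 12 in bin 6; 8 remain.
6 bins × 20 = 120; used 92; unused 28.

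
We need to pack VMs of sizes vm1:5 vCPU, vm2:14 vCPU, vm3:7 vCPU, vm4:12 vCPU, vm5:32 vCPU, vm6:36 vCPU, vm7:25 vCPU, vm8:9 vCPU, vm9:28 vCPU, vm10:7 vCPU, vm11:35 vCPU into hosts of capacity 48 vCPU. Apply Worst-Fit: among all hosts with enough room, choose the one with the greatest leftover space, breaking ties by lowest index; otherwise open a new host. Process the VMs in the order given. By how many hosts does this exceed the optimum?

Worst-Fit: [5,14,7,12] [32] [36] [25,9] [28,7] [35] → 6 hosts.
Total size 210 vCPU; any packing needs at least ⌈210/48⌉ = 5 hosts.
An optimal packing achieves that bound: [36,12] [35,9] [32,14] [28,7,7,5] [25] → 5 hosts.
Excess: 6 − 5 = 1.

1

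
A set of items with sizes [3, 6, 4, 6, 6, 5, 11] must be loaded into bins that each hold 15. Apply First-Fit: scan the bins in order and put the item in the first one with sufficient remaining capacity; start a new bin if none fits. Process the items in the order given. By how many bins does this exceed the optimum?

First-Fit: [3,6,4] [6,6] [5] [11] → 4 bins.
Total size 41; any packing needs at least ⌈41/15⌉ = 3 bins.
An optimal packing achieves that bound: [11,4] [6,6,3] [6,5] → 3 bins.
Excess: 4 − 3 = 1.

1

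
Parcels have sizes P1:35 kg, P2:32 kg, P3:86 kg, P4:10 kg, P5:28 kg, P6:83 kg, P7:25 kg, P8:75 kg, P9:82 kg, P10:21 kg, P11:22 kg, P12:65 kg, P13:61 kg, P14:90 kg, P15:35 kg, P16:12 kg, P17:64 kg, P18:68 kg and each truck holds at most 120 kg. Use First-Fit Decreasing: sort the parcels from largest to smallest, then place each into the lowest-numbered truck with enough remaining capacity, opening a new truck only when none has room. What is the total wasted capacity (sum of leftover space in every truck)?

Sorted descending: 90, 86, 83, 82, 75, 68, 65, 64, 61, 35, 35, 32, 28, 25, 22, 21, 12, 10.
90 kg → truck 1 (remaining 30 kg)
86 kg → truck 2 (remaining 34 kg)
83 kg → truck 3 (remaining 37 kg)
82 kg → truck 4 (remaining 38 kg)
75 kg → truck 5 (remaining 45 kg)
68 kg → truck 6 (remaining 52 kg)
65 kg → truck 7 (remaining 55 kg)
64 kg → truck 8 (remaining 56 kg)
61 kg → truck 9 (remaining 59 kg)
35 kg → truck 3 (remaining 2 kg)
35 kg → truck 4 (remaining 3 kg)
32 kg → truck 2 (remaining 2 kg)
28 kg → truck 1 (remaining 2 kg)
25 kg → truck 5 (remaining 20 kg)
22 kg → truck 6 (remaining 30 kg)
21 kg → truck 6 (remaining 9 kg)
12 kg → truck 5 (remaining 8 kg)
10 kg → truck 7 (remaining 45 kg)
9 trucks × 120 kg = 1080 kg; used 894 kg; unused 186 kg.

186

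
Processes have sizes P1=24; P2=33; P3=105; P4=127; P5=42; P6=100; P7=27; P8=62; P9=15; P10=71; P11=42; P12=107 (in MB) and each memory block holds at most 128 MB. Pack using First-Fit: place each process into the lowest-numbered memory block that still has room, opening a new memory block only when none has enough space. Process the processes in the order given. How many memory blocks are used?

7

Put P1 (24 MB) in memory block 1; 104 MB remain.
Put P2 (33 MB) in memory block 1; 71 MB remain.
Put P3 (105 MB) in memory block 2; 23 MB remain.
Put P4 (127 MB) in memory block 3; 1 MB remain.
Put P5 (42 MB) in memory block 1; 29 MB remain.
Put P6 (100 MB) in memory block 4; 28 MB remain.
Put P7 (27 MB) in memory block 1; 2 MB remain.
Put P8 (62 MB) in memory block 5; 66 MB remain.
Put P9 (15 MB) in memory block 2; 8 MB remain.
Put P10 (71 MB) in memory block 6; 57 MB remain.
Put P11 (42 MB) in memory block 5; 24 MB remain.
Put P12 (107 MB) in memory block 7; 21 MB remain.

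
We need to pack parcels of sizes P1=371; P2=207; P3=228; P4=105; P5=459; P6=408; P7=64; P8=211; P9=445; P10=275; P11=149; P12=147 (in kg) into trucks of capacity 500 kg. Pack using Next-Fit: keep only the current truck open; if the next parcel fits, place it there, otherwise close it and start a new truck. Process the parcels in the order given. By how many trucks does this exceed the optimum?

Next-Fit: [371] [207,228] [105] [459] [408,64] [211] [445] [275,149] [147] → 9 trucks.
Total size 3069 kg; any packing needs at least ⌈3069/500⌉ = 7 trucks.
An optimal packing achieves that bound: [459] [445] [408,64] [371,105] [275,211] [228,207] [149,147] → 7 trucks.
Excess: 9 − 7 = 2.

2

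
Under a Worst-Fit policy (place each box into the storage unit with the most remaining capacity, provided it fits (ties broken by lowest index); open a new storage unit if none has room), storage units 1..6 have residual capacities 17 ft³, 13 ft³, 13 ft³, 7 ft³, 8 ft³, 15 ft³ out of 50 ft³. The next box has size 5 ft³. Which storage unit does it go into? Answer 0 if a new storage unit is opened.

1

Storage units with room: storage unit 1 (17 ft³), storage unit 2 (13 ft³), storage unit 3 (13 ft³), storage unit 4 (7 ft³), storage unit 5 (8 ft³), storage unit 6 (15 ft³).
Most room is storage unit 1 with 17 ft³ free.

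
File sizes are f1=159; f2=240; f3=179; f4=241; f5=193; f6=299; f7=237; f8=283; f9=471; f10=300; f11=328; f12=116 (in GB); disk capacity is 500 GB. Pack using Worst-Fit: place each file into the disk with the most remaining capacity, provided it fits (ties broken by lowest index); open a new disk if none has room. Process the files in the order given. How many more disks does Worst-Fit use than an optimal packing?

Worst-Fit: [159,240] [179,241] [193,299] [237,116] [283] [471] [300] [328] → 8 disks.
Total size 3046 GB; any packing needs at least ⌈3046/500⌉ = 7 disks.
An optimal packing achieves that bound: [471] [328,159] [300,193] [299,179] [283,116] [241,240] [237] → 7 disks.
Excess: 8 − 7 = 1.

1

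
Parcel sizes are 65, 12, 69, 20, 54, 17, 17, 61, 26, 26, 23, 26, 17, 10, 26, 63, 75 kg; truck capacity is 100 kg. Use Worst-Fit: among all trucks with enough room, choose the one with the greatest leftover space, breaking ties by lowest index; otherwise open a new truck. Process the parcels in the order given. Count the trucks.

truck 1: place 65 kg, 35 kg left
truck 1: place 12 kg, 23 kg left
truck 2: place 69 kg, 31 kg left
truck 2: place 20 kg, 11 kg left
truck 3: place 54 kg, 46 kg left
truck 3: place 17 kg, 29 kg left
truck 3: place 17 kg, 12 kg left
truck 4: place 61 kg, 39 kg left
truck 4: place 26 kg, 13 kg left
truck 5: place 26 kg, 74 kg left
truck 5: place 23 kg, 51 kg left
truck 5: place 26 kg, 25 kg left
truck 5: place 17 kg, 8 kg left
truck 1: place 10 kg, 13 kg left
truck 6: place 26 kg, 74 kg left
truck 6: place 63 kg, 11 kg left
truck 7: place 75 kg, 25 kg left
Final trucks: [65,12,10] [69,20] [54,17,17] [61,26] [26,23,26,17] [26,63] [75].

7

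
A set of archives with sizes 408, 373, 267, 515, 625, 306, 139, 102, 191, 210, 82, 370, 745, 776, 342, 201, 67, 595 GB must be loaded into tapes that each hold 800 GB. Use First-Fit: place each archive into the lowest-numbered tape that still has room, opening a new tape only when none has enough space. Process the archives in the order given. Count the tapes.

9 tapes

Put 408 GB in tape 1; 392 GB remain.
Put 373 GB in tape 1; 19 GB remain.
Put 267 GB in tape 2; 533 GB remain.
Put 515 GB in tape 2; 18 GB remain.
Put 625 GB in tape 3; 175 GB remain.
Put 306 GB in tape 4; 494 GB remain.
Put 139 GB in tape 3; 36 GB remain.
Put 102 GB in tape 4; 392 GB remain.
Put 191 GB in tape 4; 201 GB remain.
Put 210 GB in tape 5; 590 GB remain.
Put 82 GB in tape 4; 119 GB remain.
Put 370 GB in tape 5; 220 GB remain.
Put 745 GB in tape 6; 55 GB remain.
Put 776 GB in tape 7; 24 GB remain.
Put 342 GB in tape 8; 458 GB remain.
Put 201 GB in tape 5; 19 GB remain.
Put 67 GB in tape 4; 52 GB remain.
Put 595 GB in tape 9; 205 GB remain.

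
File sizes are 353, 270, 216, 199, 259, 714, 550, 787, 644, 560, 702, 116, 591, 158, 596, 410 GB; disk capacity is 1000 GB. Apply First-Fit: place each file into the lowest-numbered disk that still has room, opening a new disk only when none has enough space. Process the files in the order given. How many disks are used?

Put 353 GB in disk 1; 647 GB remain.
Put 270 GB in disk 1; 377 GB remain.
Put 216 GB in disk 1; 161 GB remain.
Put 199 GB in disk 2; 801 GB remain.
Put 259 GB in disk 2; 542 GB remain.
Put 714 GB in disk 3; 286 GB remain.
Put 550 GB in disk 4; 450 GB remain.
Put 787 GB in disk 5; 213 GB remain.
Put 644 GB in disk 6; 356 GB remain.
Put 560 GB in disk 7; 440 GB remain.
Put 702 GB in disk 8; 298 GB remain.
Put 116 GB in disk 1; 45 GB remain.
Put 591 GB in disk 9; 409 GB remain.
Put 158 GB in disk 2; 384 GB remain.
Put 596 GB in disk 10; 404 GB remain.
Put 410 GB in disk 4; 40 GB remain.

10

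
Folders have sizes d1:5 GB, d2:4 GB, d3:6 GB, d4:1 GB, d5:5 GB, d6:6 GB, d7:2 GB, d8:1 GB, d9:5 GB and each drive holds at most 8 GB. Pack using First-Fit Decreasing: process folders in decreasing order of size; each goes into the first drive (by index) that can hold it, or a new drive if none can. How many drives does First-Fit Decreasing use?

6

Sorted descending: 6, 6, 5, 5, 5, 4, 2, 1, 1.
drive 1: place 6 GB, 2 GB left
drive 2: place 6 GB, 2 GB left
drive 3: place 5 GB, 3 GB left
drive 4: place 5 GB, 3 GB left
drive 5: place 5 GB, 3 GB left
drive 6: place 4 GB, 4 GB left
drive 1: place 2 GB, 0 GB left
drive 2: place 1 GB, 1 GB left
drive 2: place 1 GB, 0 GB left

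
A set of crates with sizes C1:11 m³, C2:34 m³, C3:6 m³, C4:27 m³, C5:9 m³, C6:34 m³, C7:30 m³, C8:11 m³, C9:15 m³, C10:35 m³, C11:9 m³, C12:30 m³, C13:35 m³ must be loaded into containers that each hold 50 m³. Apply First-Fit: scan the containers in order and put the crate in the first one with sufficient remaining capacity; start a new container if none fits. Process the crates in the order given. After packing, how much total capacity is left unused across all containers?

64

C1 (11 m³) → container 1 (remaining 39 m³)
C2 (34 m³) → container 1 (remaining 5 m³)
C3 (6 m³) → container 2 (remaining 44 m³)
C4 (27 m³) → container 2 (remaining 17 m³)
C5 (9 m³) → container 2 (remaining 8 m³)
C6 (34 m³) → container 3 (remaining 16 m³)
C7 (30 m³) → container 4 (remaining 20 m³)
C8 (11 m³) → container 3 (remaining 5 m³)
C9 (15 m³) → container 4 (remaining 5 m³)
C10 (35 m³) → container 5 (remaining 15 m³)
C11 (9 m³) → container 5 (remaining 6 m³)
C12 (30 m³) → container 6 (remaining 20 m³)
C13 (35 m³) → container 7 (remaining 15 m³)
7 containers × 50 m³ = 350 m³; used 286 m³; unused 64 m³.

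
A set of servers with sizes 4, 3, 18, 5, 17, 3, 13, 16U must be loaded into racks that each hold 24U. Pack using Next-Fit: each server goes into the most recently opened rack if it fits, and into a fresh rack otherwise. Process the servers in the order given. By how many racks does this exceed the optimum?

Next-Fit: [4,3] [18,5] [17,3] [13] [16] → 5 racks.
Total size 79U; any packing needs at least ⌈79/24⌉ = 4 racks.
An optimal packing achieves that bound: [18,5] [17,4,3] [16,3] [13] → 4 racks.
Excess: 5 − 4 = 1.

1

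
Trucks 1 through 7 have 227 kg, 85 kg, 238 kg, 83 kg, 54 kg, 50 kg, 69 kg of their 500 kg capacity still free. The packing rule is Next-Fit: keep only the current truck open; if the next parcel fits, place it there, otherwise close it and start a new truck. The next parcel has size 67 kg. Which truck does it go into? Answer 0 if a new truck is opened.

7

Next-Fit only looks at truck 7, which has 69 kg free.
67 kg fits there.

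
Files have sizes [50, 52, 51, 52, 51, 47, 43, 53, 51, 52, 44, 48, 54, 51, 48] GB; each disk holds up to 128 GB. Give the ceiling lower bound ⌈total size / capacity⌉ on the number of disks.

6 disks

Total size = 50 + 52 + 51 + 52 + 51 + 47 + 43 + 53 + 51 + 52 + 44 + 48 + 54 + 51 + 48 = 747 GB.
⌈747 / 128⌉ = 6.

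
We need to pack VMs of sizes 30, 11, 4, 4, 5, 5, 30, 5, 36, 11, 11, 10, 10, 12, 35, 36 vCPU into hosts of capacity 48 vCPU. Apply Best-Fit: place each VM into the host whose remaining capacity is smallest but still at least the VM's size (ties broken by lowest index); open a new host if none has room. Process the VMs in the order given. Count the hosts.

30 vCPU → host 1 (remaining 18 vCPU)
11 vCPU → host 1 (remaining 7 vCPU)
4 vCPU → host 1 (remaining 3 vCPU)
4 vCPU → host 2 (remaining 44 vCPU)
5 vCPU → host 2 (remaining 39 vCPU)
5 vCPU → host 2 (remaining 34 vCPU)
30 vCPU → host 2 (remaining 4 vCPU)
5 vCPU → host 3 (remaining 43 vCPU)
36 vCPU → host 3 (remaining 7 vCPU)
11 vCPU → host 4 (remaining 37 vCPU)
11 vCPU → host 4 (remaining 26 vCPU)
10 vCPU → host 4 (remaining 16 vCPU)
10 vCPU → host 4 (remaining 6 vCPU)
12 vCPU → host 5 (remaining 36 vCPU)
35 vCPU → host 5 (remaining 1 vCPU)
36 vCPU → host 6 (remaining 12 vCPU)
Final hosts: [30,11,4] [4,5,5,30] [5,36] [11,11,10,10] [12,35] [36].

6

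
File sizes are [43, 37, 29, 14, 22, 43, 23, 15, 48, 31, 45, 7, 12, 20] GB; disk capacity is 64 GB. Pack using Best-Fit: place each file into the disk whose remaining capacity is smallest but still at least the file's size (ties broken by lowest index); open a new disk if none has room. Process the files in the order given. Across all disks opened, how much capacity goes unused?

43 GB → disk 1 (remaining 21 GB)
37 GB → disk 2 (remaining 27 GB)
29 GB → disk 3 (remaining 35 GB)
14 GB → disk 1 (remaining 7 GB)
22 GB → disk 2 (remaining 5 GB)
43 GB → disk 4 (remaining 21 GB)
23 GB → disk 3 (remaining 12 GB)
15 GB → disk 4 (remaining 6 GB)
48 GB → disk 5 (remaining 16 GB)
31 GB → disk 6 (remaining 33 GB)
45 GB → disk 7 (remaining 19 GB)
7 GB → disk 1 (remaining 0 GB)
12 GB → disk 3 (remaining 0 GB)
20 GB → disk 6 (remaining 13 GB)
7 disks × 64 GB = 448 GB; used 389 GB; unused 59 GB.

59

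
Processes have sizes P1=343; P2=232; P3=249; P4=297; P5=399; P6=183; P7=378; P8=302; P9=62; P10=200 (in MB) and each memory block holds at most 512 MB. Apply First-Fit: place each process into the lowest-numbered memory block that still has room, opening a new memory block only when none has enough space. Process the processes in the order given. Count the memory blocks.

P1 (343 MB) → memory block 1 (remaining 169 MB)
P2 (232 MB) → memory block 2 (remaining 280 MB)
P3 (249 MB) → memory block 2 (remaining 31 MB)
P4 (297 MB) → memory block 3 (remaining 215 MB)
P5 (399 MB) → memory block 4 (remaining 113 MB)
P6 (183 MB) → memory block 3 (remaining 32 MB)
P7 (378 MB) → memory block 5 (remaining 134 MB)
P8 (302 MB) → memory block 6 (remaining 210 MB)
P9 (62 MB) → memory block 1 (remaining 107 MB)
P10 (200 MB) → memory block 6 (remaining 10 MB)
Final memory blocks: [343,62] [232,249] [297,183] [399] [378] [302,200].

6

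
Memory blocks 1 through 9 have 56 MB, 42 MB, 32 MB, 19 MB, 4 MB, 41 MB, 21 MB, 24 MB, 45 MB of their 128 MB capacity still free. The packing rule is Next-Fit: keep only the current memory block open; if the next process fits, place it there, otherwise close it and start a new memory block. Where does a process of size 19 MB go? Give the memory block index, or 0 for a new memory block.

9

Next-Fit only looks at memory block 9, which has 45 MB free.
19 MB fits there.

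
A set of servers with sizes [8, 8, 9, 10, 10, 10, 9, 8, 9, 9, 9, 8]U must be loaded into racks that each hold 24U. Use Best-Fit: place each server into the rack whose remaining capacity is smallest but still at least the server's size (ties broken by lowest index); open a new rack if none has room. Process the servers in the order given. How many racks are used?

6

Put 8U in rack 1; 16U remain.
Put 8U in rack 1; 8U remain.
Put 9U in rack 2; 15U remain.
Put 10U in rack 2; 5U remain.
Put 10U in rack 3; 14U remain.
Put 10U in rack 3; 4U remain.
Put 9U in rack 4; 15U remain.
Put 8U in rack 1; 0U remain.
Put 9U in rack 4; 6U remain.
Put 9U in rack 5; 15U remain.
Put 9U in rack 5; 6U remain.
Put 8U in rack 6; 16U remain.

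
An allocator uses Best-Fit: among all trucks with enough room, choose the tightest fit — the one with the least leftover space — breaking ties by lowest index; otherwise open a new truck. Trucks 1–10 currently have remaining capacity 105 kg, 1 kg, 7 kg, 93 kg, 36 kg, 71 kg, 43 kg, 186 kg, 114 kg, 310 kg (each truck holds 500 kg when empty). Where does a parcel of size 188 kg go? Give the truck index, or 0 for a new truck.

10

Trucks with room: truck 10 (310 kg).
Tightest fit is truck 10 with 310 kg free.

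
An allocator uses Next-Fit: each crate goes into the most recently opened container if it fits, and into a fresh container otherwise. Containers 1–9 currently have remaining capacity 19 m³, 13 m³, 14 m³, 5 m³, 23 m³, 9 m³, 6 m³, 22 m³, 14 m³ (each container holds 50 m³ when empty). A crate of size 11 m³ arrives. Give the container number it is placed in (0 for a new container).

Next-Fit only looks at container 9, which has 14 m³ free.
11 m³ fits there.

9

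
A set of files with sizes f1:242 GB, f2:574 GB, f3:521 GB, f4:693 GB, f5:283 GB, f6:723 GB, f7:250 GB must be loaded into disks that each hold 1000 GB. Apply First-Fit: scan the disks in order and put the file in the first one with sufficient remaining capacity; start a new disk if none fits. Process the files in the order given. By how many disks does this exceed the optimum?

0

First-Fit: [242,574] [521,283] [693,250] [723] → 4 disks.
Total size 3286 GB; any packing needs at least ⌈3286/1000⌉ = 4 disks.
So 4 is already optimal.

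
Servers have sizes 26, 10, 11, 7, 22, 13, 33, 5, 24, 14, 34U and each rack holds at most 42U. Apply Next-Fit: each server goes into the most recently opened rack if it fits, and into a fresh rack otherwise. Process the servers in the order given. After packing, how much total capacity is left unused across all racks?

rack 1: place 26U, 16U left
rack 1: place 10U, 6U left
rack 2: place 11U, 31U left
rack 2: place 7U, 24U left
rack 2: place 22U, 2U left
rack 3: place 13U, 29U left
rack 4: place 33U, 9U left
rack 4: place 5U, 4U left
rack 5: place 24U, 18U left
rack 5: place 14U, 4U left
rack 6: place 34U, 8U left
6 racks × 42U = 252U; used 199U; unused 53U.

53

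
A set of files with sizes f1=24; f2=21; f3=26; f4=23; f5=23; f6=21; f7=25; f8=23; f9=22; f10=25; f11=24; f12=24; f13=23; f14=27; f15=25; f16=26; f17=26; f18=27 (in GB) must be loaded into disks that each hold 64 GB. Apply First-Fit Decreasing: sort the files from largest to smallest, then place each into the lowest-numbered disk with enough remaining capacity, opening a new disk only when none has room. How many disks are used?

9 disks

Sorted descending: 27, 27, 26, 26, 26, 25, 25, 25, 24, 24, 24, 23, 23, 23, 23, 22, 21, 21.
Put 27 GB in disk 1; 37 GB remain.
Put 27 GB in disk 1; 10 GB remain.
Put 26 GB in disk 2; 38 GB remain.
Put 26 GB in disk 2; 12 GB remain.
Put 26 GB in disk 3; 38 GB remain.
Put 25 GB in disk 3; 13 GB remain.
Put 25 GB in disk 4; 39 GB remain.
Put 25 GB in disk 4; 14 GB remain.
Put 24 GB in disk 5; 40 GB remain.
Put 24 GB in disk 5; 16 GB remain.
Put 24 GB in disk 6; 40 GB remain.
Put 23 GB in disk 6; 17 GB remain.
Put 23 GB in disk 7; 41 GB remain.
Put 23 GB in disk 7; 18 GB remain.
Put 23 GB in disk 8; 41 GB remain.
Put 22 GB in disk 8; 19 GB remain.
Put 21 GB in disk 9; 43 GB remain.
Put 21 GB in disk 9; 22 GB remain.
Final disks: [27,27] [26,26] [26,25] [25,25] [24,24] [24,23] [23,23] [23,22] [21,21].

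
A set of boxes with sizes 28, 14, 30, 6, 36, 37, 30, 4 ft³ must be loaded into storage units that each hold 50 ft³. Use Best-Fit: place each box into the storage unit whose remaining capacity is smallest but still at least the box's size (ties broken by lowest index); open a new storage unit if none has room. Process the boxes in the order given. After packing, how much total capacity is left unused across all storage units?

Put 28 ft³ in storage unit 1; 22 ft³ remain.
Put 14 ft³ in storage unit 1; 8 ft³ remain.
Put 30 ft³ in storage unit 2; 20 ft³ remain.
Put 6 ft³ in storage unit 1; 2 ft³ remain.
Put 36 ft³ in storage unit 3; 14 ft³ remain.
Put 37 ft³ in storage unit 4; 13 ft³ remain.
Put 30 ft³ in storage unit 5; 20 ft³ remain.
Put 4 ft³ in storage unit 4; 9 ft³ remain.
5 storage units × 50 ft³ = 250 ft³; used 185 ft³; unused 65 ft³.

65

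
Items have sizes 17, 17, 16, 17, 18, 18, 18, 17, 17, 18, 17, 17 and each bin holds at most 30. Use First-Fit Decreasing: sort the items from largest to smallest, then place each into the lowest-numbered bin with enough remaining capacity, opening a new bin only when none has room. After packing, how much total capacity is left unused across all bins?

153

Sorted descending: 18, 18, 18, 18, 17, 17, 17, 17, 17, 17, 17, 16.
bin 1: place 18, 12 left
bin 2: place 18, 12 left
bin 3: place 18, 12 left
bin 4: place 18, 12 left
bin 5: place 17, 13 left
bin 6: place 17, 13 left
bin 7: place 17, 13 left
bin 8: place 17, 13 left
bin 9: place 17, 13 left
bin 10: place 17, 13 left
bin 11: place 17, 13 left
bin 12: place 16, 14 left
12 bins × 30 = 360; used 207; unused 153.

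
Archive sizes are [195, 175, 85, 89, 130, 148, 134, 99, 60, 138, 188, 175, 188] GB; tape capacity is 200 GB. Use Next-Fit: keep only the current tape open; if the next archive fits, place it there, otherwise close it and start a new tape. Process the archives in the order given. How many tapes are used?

11

tape 1: place 195 GB, 5 GB left
tape 2: place 175 GB, 25 GB left
tape 3: place 85 GB, 115 GB left
tape 3: place 89 GB, 26 GB left
tape 4: place 130 GB, 70 GB left
tape 5: place 148 GB, 52 GB left
tape 6: place 134 GB, 66 GB left
tape 7: place 99 GB, 101 GB left
tape 7: place 60 GB, 41 GB left
tape 8: place 138 GB, 62 GB left
tape 9: place 188 GB, 12 GB left
tape 10: place 175 GB, 25 GB left
tape 11: place 188 GB, 12 GB left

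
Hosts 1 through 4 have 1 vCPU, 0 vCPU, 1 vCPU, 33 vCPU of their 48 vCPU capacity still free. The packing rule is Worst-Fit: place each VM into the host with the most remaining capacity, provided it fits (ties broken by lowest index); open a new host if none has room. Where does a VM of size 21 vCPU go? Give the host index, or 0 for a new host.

4

Hosts with room: host 4 (33 vCPU).
Most room is host 4 with 33 vCPU free.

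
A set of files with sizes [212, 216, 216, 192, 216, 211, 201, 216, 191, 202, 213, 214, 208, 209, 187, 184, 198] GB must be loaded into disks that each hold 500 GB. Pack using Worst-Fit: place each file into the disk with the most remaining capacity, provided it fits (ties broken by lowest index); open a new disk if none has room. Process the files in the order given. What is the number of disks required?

9

Put 212 GB in disk 1; 288 GB remain.
Put 216 GB in disk 1; 72 GB remain.
Put 216 GB in disk 2; 284 GB remain.
Put 192 GB in disk 2; 92 GB remain.
Put 216 GB in disk 3; 284 GB remain.
Put 211 GB in disk 3; 73 GB remain.
Put 201 GB in disk 4; 299 GB remain.
Put 216 GB in disk 4; 83 GB remain.
Put 191 GB in disk 5; 309 GB remain.
Put 202 GB in disk 5; 107 GB remain.
Put 213 GB in disk 6; 287 GB remain.
Put 214 GB in disk 6; 73 GB remain.
Put 208 GB in disk 7; 292 GB remain.
Put 209 GB in disk 7; 83 GB remain.
Put 187 GB in disk 8; 313 GB remain.
Put 184 GB in disk 8; 129 GB remain.
Put 198 GB in disk 9; 302 GB remain.
Final disks: [212,216] [216,192] [216,211] [201,216] [191,202] [213,214] [208,209] [187,184] [198].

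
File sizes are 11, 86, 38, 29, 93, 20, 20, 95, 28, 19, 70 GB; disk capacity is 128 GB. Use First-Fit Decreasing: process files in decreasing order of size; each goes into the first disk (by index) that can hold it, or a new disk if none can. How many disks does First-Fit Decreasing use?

5 disks

Sorted descending: 95, 93, 86, 70, 38, 29, 28, 20, 20, 19, 11.
95 GB → disk 1 (remaining 33 GB)
93 GB → disk 2 (remaining 35 GB)
86 GB → disk 3 (remaining 42 GB)
70 GB → disk 4 (remaining 58 GB)
38 GB → disk 3 (remaining 4 GB)
29 GB → disk 1 (remaining 4 GB)
28 GB → disk 2 (remaining 7 GB)
20 GB → disk 4 (remaining 38 GB)
20 GB → disk 4 (remaining 18 GB)
19 GB → disk 5 (remaining 109 GB)
11 GB → disk 4 (remaining 7 GB)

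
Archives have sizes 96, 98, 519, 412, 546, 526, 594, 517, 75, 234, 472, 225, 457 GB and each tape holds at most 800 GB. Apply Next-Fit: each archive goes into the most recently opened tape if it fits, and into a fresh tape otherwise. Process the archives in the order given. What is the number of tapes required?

tape 1: place 96 GB, 704 GB left
tape 1: place 98 GB, 606 GB left
tape 1: place 519 GB, 87 GB left
tape 2: place 412 GB, 388 GB left
tape 3: place 546 GB, 254 GB left
tape 4: place 526 GB, 274 GB left
tape 5: place 594 GB, 206 GB left
tape 6: place 517 GB, 283 GB left
tape 6: place 75 GB, 208 GB left
tape 7: place 234 GB, 566 GB left
tape 7: place 472 GB, 94 GB left
tape 8: place 225 GB, 575 GB left
tape 8: place 457 GB, 118 GB left

8 tapes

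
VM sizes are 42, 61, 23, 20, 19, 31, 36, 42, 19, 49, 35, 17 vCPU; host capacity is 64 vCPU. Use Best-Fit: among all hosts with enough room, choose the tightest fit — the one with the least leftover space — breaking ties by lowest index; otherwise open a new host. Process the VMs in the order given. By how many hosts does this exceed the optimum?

1

Best-Fit: [42,20] [61] [23,19,19] [31] [36] [42,17] [49] [35] → 8 hosts.
Total size 394 vCPU; any packing needs at least ⌈394/64⌉ = 7 hosts.
An optimal packing achieves that bound: [61] [49] [42,20] [42,19] [36,23] [35,19] [31,17] → 7 hosts.
Excess: 8 − 7 = 1.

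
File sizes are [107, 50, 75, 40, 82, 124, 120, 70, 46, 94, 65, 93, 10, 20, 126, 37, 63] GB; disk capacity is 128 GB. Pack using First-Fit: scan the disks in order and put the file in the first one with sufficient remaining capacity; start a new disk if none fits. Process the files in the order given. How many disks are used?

11

107 GB → disk 1 (remaining 21 GB)
50 GB → disk 2 (remaining 78 GB)
75 GB → disk 2 (remaining 3 GB)
40 GB → disk 3 (remaining 88 GB)
82 GB → disk 3 (remaining 6 GB)
124 GB → disk 4 (remaining 4 GB)
120 GB → disk 5 (remaining 8 GB)
70 GB → disk 6 (remaining 58 GB)
46 GB → disk 6 (remaining 12 GB)
94 GB → disk 7 (remaining 34 GB)
65 GB → disk 8 (remaining 63 GB)
93 GB → disk 9 (remaining 35 GB)
10 GB → disk 1 (remaining 11 GB)
20 GB → disk 7 (remaining 14 GB)
126 GB → disk 10 (remaining 2 GB)
37 GB → disk 8 (remaining 26 GB)
63 GB → disk 11 (remaining 65 GB)
Final disks: [107,10] [50,75] [40,82] [124] [120] [70,46] [94,20] [65,37] [93] [126] [63].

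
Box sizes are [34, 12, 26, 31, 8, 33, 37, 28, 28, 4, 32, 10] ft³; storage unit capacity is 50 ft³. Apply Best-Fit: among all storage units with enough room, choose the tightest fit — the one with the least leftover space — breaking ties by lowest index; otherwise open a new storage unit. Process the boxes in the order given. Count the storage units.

8

storage unit 1: place 34 ft³, 16 ft³ left
storage unit 1: place 12 ft³, 4 ft³ left
storage unit 2: place 26 ft³, 24 ft³ left
storage unit 3: place 31 ft³, 19 ft³ left
storage unit 3: place 8 ft³, 11 ft³ left
storage unit 4: place 33 ft³, 17 ft³ left
storage unit 5: place 37 ft³, 13 ft³ left
storage unit 6: place 28 ft³, 22 ft³ left
storage unit 7: place 28 ft³, 22 ft³ left
storage unit 1: place 4 ft³, 0 ft³ left
storage unit 8: place 32 ft³, 18 ft³ left
storage unit 3: place 10 ft³, 1 ft³ left
Final storage units: [34,12,4] [26] [31,8,10] [33] [37] [28] [28] [32].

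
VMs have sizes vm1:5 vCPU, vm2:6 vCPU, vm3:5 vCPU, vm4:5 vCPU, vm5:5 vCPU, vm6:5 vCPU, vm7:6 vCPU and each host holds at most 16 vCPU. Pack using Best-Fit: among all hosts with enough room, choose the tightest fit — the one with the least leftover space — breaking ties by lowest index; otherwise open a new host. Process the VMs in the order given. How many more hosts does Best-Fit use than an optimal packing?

Best-Fit: [5,6,5] [5,5,5] [6] → 3 hosts.
Total size 37 vCPU; any packing needs at least ⌈37/16⌉ = 3 hosts.
So 3 is already optimal.

0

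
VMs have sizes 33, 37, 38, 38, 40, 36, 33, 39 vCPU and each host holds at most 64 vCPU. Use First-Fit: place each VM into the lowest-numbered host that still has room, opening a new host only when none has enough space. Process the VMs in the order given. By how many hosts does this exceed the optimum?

First-Fit: [33] [37] [38] [38] [40] [36] [33] [39] → 8 hosts.
8 VMs exceed 32 vCPU (half the capacity), and no two of those can share a host, so at least 8 hosts are needed.
So 8 is already optimal.

0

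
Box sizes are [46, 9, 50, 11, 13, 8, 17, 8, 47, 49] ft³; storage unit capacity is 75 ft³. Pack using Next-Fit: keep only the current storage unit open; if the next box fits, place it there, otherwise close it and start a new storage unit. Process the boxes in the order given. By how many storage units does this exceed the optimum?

1

Next-Fit: [46,9] [50,11,13] [8,17,8] [47] [49] → 5 storage units.
Total size 258 ft³; any packing needs at least ⌈258/75⌉ = 4 storage units.
An optimal packing achieves that bound: [50,17,8] [49,13,11] [47,9,8] [46] → 4 storage units.
Excess: 5 − 4 = 1.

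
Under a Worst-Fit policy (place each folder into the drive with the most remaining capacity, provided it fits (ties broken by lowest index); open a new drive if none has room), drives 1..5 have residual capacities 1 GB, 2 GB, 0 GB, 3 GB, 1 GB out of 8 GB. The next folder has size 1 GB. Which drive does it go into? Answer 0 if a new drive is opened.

4

Drives with room: drive 1 (1 GB), drive 2 (2 GB), drive 4 (3 GB), drive 5 (1 GB).
Most room is drive 4 with 3 GB free.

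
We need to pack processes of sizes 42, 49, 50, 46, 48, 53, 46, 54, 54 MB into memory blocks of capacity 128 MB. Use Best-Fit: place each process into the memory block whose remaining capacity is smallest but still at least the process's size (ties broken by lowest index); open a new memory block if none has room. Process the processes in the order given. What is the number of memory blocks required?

5 memory blocks

Put 42 MB in memory block 1; 86 MB remain.
Put 49 MB in memory block 1; 37 MB remain.
Put 50 MB in memory block 2; 78 MB remain.
Put 46 MB in memory block 2; 32 MB remain.
Put 48 MB in memory block 3; 80 MB remain.
Put 53 MB in memory block 3; 27 MB remain.
Put 46 MB in memory block 4; 82 MB remain.
Put 54 MB in memory block 4; 28 MB remain.
Put 54 MB in memory block 5; 74 MB remain.
Final memory blocks: [42,49] [50,46] [48,53] [46,54] [54].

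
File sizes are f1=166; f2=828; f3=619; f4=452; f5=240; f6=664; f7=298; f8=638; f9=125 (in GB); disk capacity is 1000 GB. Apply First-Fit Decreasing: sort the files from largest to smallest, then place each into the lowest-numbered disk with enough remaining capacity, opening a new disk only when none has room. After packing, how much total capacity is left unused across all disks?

970

Sorted descending: 828, 664, 638, 619, 452, 298, 240, 166, 125.
disk 1: place 828 GB, 172 GB left
disk 2: place 664 GB, 336 GB left
disk 3: place 638 GB, 362 GB left
disk 4: place 619 GB, 381 GB left
disk 5: place 452 GB, 548 GB left
disk 2: place 298 GB, 38 GB left
disk 3: place 240 GB, 122 GB left
disk 1: place 166 GB, 6 GB left
disk 4: place 125 GB, 256 GB left
5 disks × 1000 GB = 5000 GB; used 4030 GB; unused 970 GB.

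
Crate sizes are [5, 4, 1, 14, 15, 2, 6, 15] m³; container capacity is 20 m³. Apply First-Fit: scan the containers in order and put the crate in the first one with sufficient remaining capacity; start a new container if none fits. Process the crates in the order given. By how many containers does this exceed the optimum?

First-Fit: [5,4,1,2,6] [14] [15] [15] → 4 containers.
Total size 62 m³; any packing needs at least ⌈62/20⌉ = 4 containers.
So 4 is already optimal.

0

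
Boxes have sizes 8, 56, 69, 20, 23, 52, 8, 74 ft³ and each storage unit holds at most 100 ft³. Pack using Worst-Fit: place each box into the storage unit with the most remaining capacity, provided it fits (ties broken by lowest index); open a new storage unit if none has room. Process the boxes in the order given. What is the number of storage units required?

storage unit 1: place 8 ft³, 92 ft³ left
storage unit 1: place 56 ft³, 36 ft³ left
storage unit 2: place 69 ft³, 31 ft³ left
storage unit 1: place 20 ft³, 16 ft³ left
storage unit 2: place 23 ft³, 8 ft³ left
storage unit 3: place 52 ft³, 48 ft³ left
storage unit 3: place 8 ft³, 40 ft³ left
storage unit 4: place 74 ft³, 26 ft³ left

4 storage units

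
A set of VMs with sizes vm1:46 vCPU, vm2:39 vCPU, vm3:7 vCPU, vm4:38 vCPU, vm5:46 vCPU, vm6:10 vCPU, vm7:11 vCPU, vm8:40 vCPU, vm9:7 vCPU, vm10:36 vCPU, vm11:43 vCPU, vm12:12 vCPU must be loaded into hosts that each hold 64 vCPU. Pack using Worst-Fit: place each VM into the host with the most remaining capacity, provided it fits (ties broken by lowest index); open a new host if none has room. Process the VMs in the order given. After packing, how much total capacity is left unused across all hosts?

113

vm1 (46 vCPU) → host 1 (remaining 18 vCPU)
vm2 (39 vCPU) → host 2 (remaining 25 vCPU)
vm3 (7 vCPU) → host 2 (remaining 18 vCPU)
vm4 (38 vCPU) → host 3 (remaining 26 vCPU)
vm5 (46 vCPU) → host 4 (remaining 18 vCPU)
vm6 (10 vCPU) → host 3 (remaining 16 vCPU)
vm7 (11 vCPU) → host 1 (remaining 7 vCPU)
vm8 (40 vCPU) → host 5 (remaining 24 vCPU)
vm9 (7 vCPU) → host 5 (remaining 17 vCPU)
vm10 (36 vCPU) → host 6 (remaining 28 vCPU)
vm11 (43 vCPU) → host 7 (remaining 21 vCPU)
vm12 (12 vCPU) → host 6 (remaining 16 vCPU)
7 hosts × 64 vCPU = 448 vCPU; used 335 vCPU; unused 113 vCPU.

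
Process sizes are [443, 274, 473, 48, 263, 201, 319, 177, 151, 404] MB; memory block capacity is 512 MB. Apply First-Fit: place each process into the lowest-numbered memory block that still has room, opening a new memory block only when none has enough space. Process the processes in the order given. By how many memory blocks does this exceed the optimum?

First-Fit: [443,48] [274,201] [473] [263,177] [319,151] [404] → 6 memory blocks.
Total size 2753 MB; any packing needs at least ⌈2753/512⌉ = 6 memory blocks.
So 6 is already optimal.

0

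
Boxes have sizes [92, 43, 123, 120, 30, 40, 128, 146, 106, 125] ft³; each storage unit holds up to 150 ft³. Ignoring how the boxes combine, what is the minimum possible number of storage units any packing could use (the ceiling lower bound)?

7

Total size = 92 + 43 + 123 + 120 + 30 + 40 + 128 + 146 + 106 + 125 = 953 ft³.
⌈953 / 150⌉ = 7.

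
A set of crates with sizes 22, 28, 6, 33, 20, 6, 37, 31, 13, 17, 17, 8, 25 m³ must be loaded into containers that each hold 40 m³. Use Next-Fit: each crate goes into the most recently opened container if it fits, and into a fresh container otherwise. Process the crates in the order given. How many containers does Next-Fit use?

container 1: place 22 m³, 18 m³ left
container 2: place 28 m³, 12 m³ left
container 2: place 6 m³, 6 m³ left
container 3: place 33 m³, 7 m³ left
container 4: place 20 m³, 20 m³ left
container 4: place 6 m³, 14 m³ left
container 5: place 37 m³, 3 m³ left
container 6: place 31 m³, 9 m³ left
container 7: place 13 m³, 27 m³ left
container 7: place 17 m³, 10 m³ left
container 8: place 17 m³, 23 m³ left
container 8: place 8 m³, 15 m³ left
container 9: place 25 m³, 15 m³ left
Final containers: [22] [28,6] [33] [20,6] [37] [31] [13,17] [17,8] [25].

9 containers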